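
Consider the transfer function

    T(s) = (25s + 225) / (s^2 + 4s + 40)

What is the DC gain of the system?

Set s = 0: T(0) = (225) / (40) = 45/8.

T(0) = 45/8 ≈ 5.625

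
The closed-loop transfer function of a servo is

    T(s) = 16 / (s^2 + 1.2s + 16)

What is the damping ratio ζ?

ζ = 0.15

Compare the denominator to the standard form s^2 + 2ζωₙs + ωₙ².
ωₙ² = 16, so ωₙ = 4 rad/s.
2ζωₙ = 1.2, so ζ = 1.2/(2·4) = 0.15.
With ζ = 0.15 the response is underdamped.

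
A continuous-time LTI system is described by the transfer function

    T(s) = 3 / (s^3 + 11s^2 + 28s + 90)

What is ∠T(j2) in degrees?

∠T(j2) ≈ -46.22°

At s = j2: numerator = 3, denominator = 46 + j48.
∠T = ∠num − ∠den = 0° − (46.219°) = -46.22°.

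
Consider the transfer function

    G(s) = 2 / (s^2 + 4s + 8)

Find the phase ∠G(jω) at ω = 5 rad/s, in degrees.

At s = j5: numerator = 2, denominator = -17 + j20.
∠G = ∠num − ∠den = 0° − (130.36°) = -130.4°.

∠G(j5) ≈ -130.4°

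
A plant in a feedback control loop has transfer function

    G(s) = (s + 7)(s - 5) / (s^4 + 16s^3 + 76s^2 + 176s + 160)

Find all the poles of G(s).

s = -2 + 2j, -2 - 2j, -2, -10

The poles are the roots of the denominator s^4 + 16s^3 + 76s^2 + 176s + 160 = 0.
Trying s = -2: the polynomial evaluates to 0, so (s + 2) is a factor.
Dividing out leaves s^3 + 14s^2 + 48s + 80 = 0.
This factors further as (s^2 + 4s + 8)(s + 10) = 0.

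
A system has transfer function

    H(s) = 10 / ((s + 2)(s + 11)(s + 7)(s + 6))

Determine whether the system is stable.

stable

The poles can be read from the denominator factors: s = -2, -11, -7, -6.
Since all poles lie strictly in the left half-plane, the system is stable.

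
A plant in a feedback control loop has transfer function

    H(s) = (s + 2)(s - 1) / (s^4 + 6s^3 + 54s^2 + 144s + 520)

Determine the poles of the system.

s = -1 + 5j, -1 - 5j, -2 + 4j, -2 - 4j

The poles are the roots of the denominator s^4 + 6s^3 + 54s^2 + 144s + 520 = 0.
No real roots exist; factor into two real quadratics: (s^2 + 2s + 26)(s^2 + 4s + 20) = 0.
Each quadratic gives a conjugate pair via the quadratic formula.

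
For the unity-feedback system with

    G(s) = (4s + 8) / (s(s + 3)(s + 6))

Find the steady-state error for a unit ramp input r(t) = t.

G(s) has one pole at the origin.
This is a Type 1 system. Kv = lim_{s→0} s·G(s) = 8/18 = 4/9.
e_ss = 1/Kv = 1/(4/9) = 9/4 ≈ 2.250.

e_ss = 2.250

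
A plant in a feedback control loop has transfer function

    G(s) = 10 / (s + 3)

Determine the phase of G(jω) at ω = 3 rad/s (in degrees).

At s = j3: numerator = 10, denominator = 3 + j3.
∠G = ∠num − ∠den = 0° − (45°) = -45°.

∠G(j3) ≈ -45°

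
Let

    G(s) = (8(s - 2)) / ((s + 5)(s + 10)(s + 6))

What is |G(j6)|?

|G(j6)| ≈ 0.06547

Substitute s = j6: numerator = -16 + j48, denominator = -456 + j624.
|G(j6)| = |-16 + j48| / |-456 + j624| = 50.596 / 772.86 ≈ 0.06547.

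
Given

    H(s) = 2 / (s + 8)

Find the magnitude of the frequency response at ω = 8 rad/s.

Substitute s = j8: numerator = 2, denominator = 8 + j8.
|H(j8)| = |2| / |8 + j8| = 2 / 11.314 ≈ 0.1768.

|H(j8)| ≈ 0.1768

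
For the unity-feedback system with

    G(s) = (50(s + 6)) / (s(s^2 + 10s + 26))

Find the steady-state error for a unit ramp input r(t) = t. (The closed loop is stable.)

e_ss = 0.08667

G(s) has one pole at the origin.
This is a Type 1 system. Kv = lim_{s→0} s·G(s) = 300/26 = 150/13.
e_ss = 1/Kv = 1/(150/13) = 13/150 ≈ 0.08667.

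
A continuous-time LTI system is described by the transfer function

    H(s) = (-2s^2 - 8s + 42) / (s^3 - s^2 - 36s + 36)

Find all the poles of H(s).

s = 1, 6, -6

The poles are the roots of the denominator s^3 - s^2 - 36s + 36 = 0.
Trying s = 1: the polynomial evaluates to 0, so (s - 1) is a factor.
Dividing out leaves s^2 - 36 = 0.
Factoring the quadratic: (s - 6)(s + 6) = 0.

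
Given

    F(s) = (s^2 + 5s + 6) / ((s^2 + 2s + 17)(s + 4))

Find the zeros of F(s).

Set the numerator to zero: s^2 + 5s + 6 = 0.
Factoring: (s + 2)(s + 3) = 0.

s = -2, -3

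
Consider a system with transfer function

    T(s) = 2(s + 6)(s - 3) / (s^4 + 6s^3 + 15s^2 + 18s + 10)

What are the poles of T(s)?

The poles are the roots of the denominator s^4 + 6s^3 + 15s^2 + 18s + 10 = 0.
No real roots exist; factor into two real quadratics: (s^2 + 2s + 2)(s^2 + 4s + 5) = 0.
Each quadratic gives a conjugate pair via the quadratic formula.

s = -1 + j, -1 - j, -2 + j, -2 - j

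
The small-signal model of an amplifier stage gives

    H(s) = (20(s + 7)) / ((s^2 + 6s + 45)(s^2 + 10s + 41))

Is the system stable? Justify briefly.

stable

The poles can be read from the denominator factors: s = -3 ± 6j, -5 ± 4j.
Since all poles lie strictly in the left half-plane, the system is stable.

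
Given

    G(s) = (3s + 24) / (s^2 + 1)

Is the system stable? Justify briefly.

marginally stable

The denominator s^2 + 1 factors as (s^2 + 1), giving poles at s = ±j.
Since the simple pole(s) at s = ±j lie on the jω-axis with none in the right half-plane, the system is marginally stable.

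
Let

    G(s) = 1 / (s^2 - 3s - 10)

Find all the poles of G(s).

s = 5, -2

The poles are the roots of the denominator s^2 - 3s - 10 = 0.
Factoring: (s - 5)(s + 2) = 0, so s = 5 and s = -2.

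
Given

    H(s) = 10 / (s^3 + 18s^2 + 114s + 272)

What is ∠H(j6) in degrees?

∠H(j6) ≈ -128.8°

At s = j6: numerator = 10, denominator = -376 + j468.
∠H = ∠num − ∠den = 0° − (128.78°) = -128.8°.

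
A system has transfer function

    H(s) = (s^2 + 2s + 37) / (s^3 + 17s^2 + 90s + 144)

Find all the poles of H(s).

The poles are the roots of the denominator s^3 + 17s^2 + 90s + 144 = 0.
Trying s = -6: the polynomial evaluates to 0, so (s + 6) is a factor.
Dividing out leaves s^2 + 11s + 24 = 0.
Factoring the quadratic: (s + 3)(s + 8) = 0.

s = -6, -3, -8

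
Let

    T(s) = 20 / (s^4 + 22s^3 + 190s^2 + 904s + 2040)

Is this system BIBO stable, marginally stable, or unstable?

stable

The denominator s^4 + 22s^3 + 190s^2 + 904s + 2040 factors as (s + 10)(s + 6)(s^2 + 6s + 34), giving poles at s = -10, -6, -3 + 5j, -3 - 5j.
Since all poles lie strictly in the left half-plane, the system is stable.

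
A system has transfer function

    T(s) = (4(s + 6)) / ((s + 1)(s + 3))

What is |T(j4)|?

Substitute s = j4: numerator = 24 + j16, denominator = -13 + j16.
|T(j4)| = |24 + j16| / |-13 + j16| = 28.844 / 20.616 ≈ 1.399.

|T(j4)| ≈ 1.399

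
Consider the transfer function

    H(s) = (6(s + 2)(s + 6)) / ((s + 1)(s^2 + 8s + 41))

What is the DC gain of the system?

H(0) = 72/41 ≈ 1.756

At s = 0 each factor (s + a) contributes a and each (s^2 + bs + c) contributes c.
H(0) = 6·(2) · (6) / ((1) · (41)) = 72/41 = 72/41.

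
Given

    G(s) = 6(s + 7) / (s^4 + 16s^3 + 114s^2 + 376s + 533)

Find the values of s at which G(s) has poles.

The poles are the roots of the denominator s^4 + 16s^3 + 114s^2 + 376s + 533 = 0.
No real roots exist; factor into two real quadratics: (s^2 + 6s + 13)(s^2 + 10s + 41) = 0.
Each quadratic gives a conjugate pair via the quadratic formula.

s = -3 ± 2j, -5 ± 4j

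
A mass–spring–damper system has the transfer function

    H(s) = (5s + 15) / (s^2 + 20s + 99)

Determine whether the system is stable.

The denominator s^2 + 20s + 99 factors as (s + 9)(s + 11), giving poles at s = -9, -11.
Since all poles lie strictly in the left half-plane, the system is stable.

stable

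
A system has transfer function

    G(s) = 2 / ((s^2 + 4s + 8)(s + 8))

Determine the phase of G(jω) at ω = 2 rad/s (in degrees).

∠G(j2) ≈ -77.47°

At s = j2: numerator = 2, denominator = 16 + j72.
∠G = ∠num − ∠den = 0° − (77.471°) = -77.47°.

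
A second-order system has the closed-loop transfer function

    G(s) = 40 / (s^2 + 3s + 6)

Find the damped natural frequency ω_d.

ω_d ≈ 1.936 rad/s

Comparing s^2 + 3s + 6 to s^2 + 2ζωₙs + ωₙ²: ωₙ = √6 ≈ 2.449 rad/s and ζ = 3/(2·√6) ≈ 0.6124.
ζωₙ = 3/2 = 1.5, so ω_d = ωₙ√(1−ζ²) = √(ωₙ² − (ζωₙ)²) = √(6 − 1.5²) = √3.75 ≈ 1.936 rad/s.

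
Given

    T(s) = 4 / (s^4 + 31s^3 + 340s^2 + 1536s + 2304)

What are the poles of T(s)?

s = -8, -3, -8, -12

The poles are the roots of the denominator s^4 + 31s^3 + 340s^2 + 1536s + 2304 = 0.
Trying s = -8: the polynomial evaluates to 0, so (s + 8) is a factor.
Dividing out leaves s^3 + 23s^2 + 156s + 288 = 0.
This factors further as (s + 3)(s + 8)(s + 12) = 0.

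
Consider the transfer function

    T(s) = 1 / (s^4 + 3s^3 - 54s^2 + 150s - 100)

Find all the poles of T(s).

The poles are the roots of the denominator s^4 + 3s^3 - 54s^2 + 150s - 100 = 0.
Trying s = -10: the polynomial evaluates to 0, so (s + 10) is a factor.
Dividing out leaves s^3 - 7s^2 + 16s - 10 = 0.
This factors further as (s^2 - 6s + 10)(s - 1) = 0.

s = 3 + j, 3 - j, -10, 1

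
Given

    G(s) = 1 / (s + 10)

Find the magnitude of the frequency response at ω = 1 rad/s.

Substitute s = j1: numerator = 1, denominator = 10 + j1.
|G(j1)| = |1| / |10 + j1| = 1 / 10.050 ≈ 0.09950.

|G(j1)| ≈ 0.09950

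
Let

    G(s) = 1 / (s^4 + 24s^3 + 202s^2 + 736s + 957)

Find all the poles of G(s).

The poles are the roots of the denominator s^4 + 24s^3 + 202s^2 + 736s + 957 = 0.
Trying s = -11: the polynomial evaluates to 0, so (s + 11) is a factor.
Dividing out leaves s^3 + 13s^2 + 59s + 87 = 0.
This factors further as (s^2 + 10s + 29)(s + 3) = 0.

s = -11, -5 + 2j, -5 - 2j, -3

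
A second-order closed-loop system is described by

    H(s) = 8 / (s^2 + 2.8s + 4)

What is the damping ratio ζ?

Compare the denominator to the standard form s^2 + 2ζωₙs + ωₙ².
ωₙ² = 4, so ωₙ = 2 rad/s.
2ζωₙ = 2.8, so ζ = 2.8/(2·2) = 0.7.

ζ = 0.7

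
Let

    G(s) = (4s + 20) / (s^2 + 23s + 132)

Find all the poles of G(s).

The poles are the roots of the denominator s^2 + 23s + 132 = 0.
Factoring: (s + 12)(s + 11) = 0, so s = -12 and s = -11.

s = -12, -11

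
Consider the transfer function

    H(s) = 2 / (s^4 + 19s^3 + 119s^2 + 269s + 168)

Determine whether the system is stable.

stable

The denominator s^4 + 19s^3 + 119s^2 + 269s + 168 factors as (s + 3)(s + 8)(s + 7)(s + 1), giving poles at s = -3, -8, -7, -1.
Since all poles lie strictly in the left half-plane, the system is stable.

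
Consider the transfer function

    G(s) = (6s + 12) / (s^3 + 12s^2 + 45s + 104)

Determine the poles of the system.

The poles are the roots of the denominator s^3 + 12s^2 + 45s + 104 = 0.
Trying s = -8: the polynomial evaluates to 0, so (s + 8) is a factor.
Dividing out leaves s^2 + 4s + 13 = 0.
The quadratic formula then gives s = -2 ± 3j.

s = -2 ± 3j, -8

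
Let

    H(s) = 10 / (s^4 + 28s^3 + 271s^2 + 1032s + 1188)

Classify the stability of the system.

The denominator s^4 + 28s^3 + 271s^2 + 1032s + 1188 factors as (s + 6)(s + 9)(s + 11)(s + 2), giving poles at s = -6, -9, -11, -2.
Since all poles lie strictly in the left half-plane, the system is stable.

stable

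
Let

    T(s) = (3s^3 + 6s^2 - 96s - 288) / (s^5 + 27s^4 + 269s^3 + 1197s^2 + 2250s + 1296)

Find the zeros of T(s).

Set the numerator to zero: 3s^3 + 6s^2 - 96s - 288 = 0, i.e. 3·(s^3 + 2s^2 - 32s - 96) = 0.
Factoring: (s + 4)^2(s - 6) = 0.

s = -4, -4, 6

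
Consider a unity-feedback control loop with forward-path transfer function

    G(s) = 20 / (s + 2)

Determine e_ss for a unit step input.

e_ss = 0.09091

G(s) has no poles at the origin.
This is a Type 0 system. Kp = lim_{s→0} G(s) = 20/2 = 10.
e_ss = 1/(1 + Kp) = 1/(1 + 10) = 1/11 ≈ 0.09091.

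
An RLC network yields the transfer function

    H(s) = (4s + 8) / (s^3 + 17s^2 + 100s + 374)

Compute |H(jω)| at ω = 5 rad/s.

Substitute s = j5: numerator = 8 + j20, denominator = -51 + j375.
|H(j5)| = |8 + j20| / |-51 + j375| = 21.541 / 378.45 ≈ 0.05692.

|H(j5)| ≈ 0.05692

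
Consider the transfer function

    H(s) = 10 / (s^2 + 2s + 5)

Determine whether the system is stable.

stable

The poles can be read from the denominator factors: s = -1 ± 2j.
Since all poles lie strictly in the left half-plane, the system is stable.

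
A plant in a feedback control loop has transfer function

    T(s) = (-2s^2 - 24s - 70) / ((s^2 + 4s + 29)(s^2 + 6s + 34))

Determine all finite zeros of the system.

s = -5, -7

Set the numerator to zero: -2s^2 - 24s - 70 = 0, i.e. -2·(s^2 + 12s + 35) = 0.
Factoring: (s + 5)(s + 7) = 0.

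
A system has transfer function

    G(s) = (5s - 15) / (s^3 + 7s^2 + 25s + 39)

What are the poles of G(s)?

s = -2 + 3j, -2 - 3j, -3

The poles are the roots of the denominator s^3 + 7s^2 + 25s + 39 = 0.
Trying s = -3: the polynomial evaluates to 0, so (s + 3) is a factor.
Dividing out leaves s^2 + 4s + 13 = 0.
The quadratic formula then gives s = -2 ± 3j.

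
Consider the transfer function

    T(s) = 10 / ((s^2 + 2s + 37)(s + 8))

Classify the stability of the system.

stable

The poles can be read from the denominator factors: s = -1 + 6j, -1 - 6j, -8.
Since all poles lie strictly in the left half-plane, the system is stable.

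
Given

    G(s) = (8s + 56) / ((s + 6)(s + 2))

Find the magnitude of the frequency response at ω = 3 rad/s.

Substitute s = j3: numerator = 56 + j24, denominator = 3 + j24.
|G(j3)| = |56 + j24| / |3 + j24| = 60.926 / 24.187 ≈ 2.519.

|G(j3)| ≈ 2.519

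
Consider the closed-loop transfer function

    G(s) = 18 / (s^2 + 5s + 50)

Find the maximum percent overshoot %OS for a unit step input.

%OS ≈ 30.5%

Comparing s^2 + 5s + 50 to s^2 + 2ζωₙs + ωₙ²: ωₙ = √50 ≈ 7.071 rad/s and ζ = 5/(2·√50) ≈ 0.3536.
%OS = 100·exp(−πζ/√(1−ζ²)) = 100·exp(−π·0.3536/√(1−0.3536²)) ≈ 30.5%.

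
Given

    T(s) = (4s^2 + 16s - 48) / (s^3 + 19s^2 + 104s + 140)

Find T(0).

Set s = 0: T(0) = (-48) / (140) = -12/35.

T(0) = -12/35 ≈ -0.3429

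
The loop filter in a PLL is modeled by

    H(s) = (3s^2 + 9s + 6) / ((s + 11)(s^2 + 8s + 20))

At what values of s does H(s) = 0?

Set the numerator to zero: 3s^2 + 9s + 6 = 0, i.e. 3·(s^2 + 3s + 2) = 0.
Factoring: (s + 1)(s + 2) = 0.

s = -1, -2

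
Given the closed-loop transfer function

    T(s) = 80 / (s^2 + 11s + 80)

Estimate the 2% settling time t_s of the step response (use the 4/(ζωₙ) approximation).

t_s ≈ 0.7273 s

Comparing s^2 + 11s + 80 to s^2 + 2ζωₙs + ωₙ²: ωₙ = √80 ≈ 8.944 rad/s and ζ = 11/(2·√80) ≈ 0.6149.
ζωₙ = 11/2 = 5.5, so t_s ≈ 4/(ζωₙ) = 4/5.5 ≈ 0.7273 s.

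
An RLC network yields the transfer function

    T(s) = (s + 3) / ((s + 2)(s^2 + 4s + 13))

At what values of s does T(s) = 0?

Set the numerator to zero: s + 3 = 0.
So s = -3.

s = -3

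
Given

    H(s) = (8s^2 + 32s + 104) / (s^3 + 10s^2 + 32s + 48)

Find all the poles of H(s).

The poles are the roots of the denominator s^3 + 10s^2 + 32s + 48 = 0.
Trying s = -6: the polynomial evaluates to 0, so (s + 6) is a factor.
Dividing out leaves s^2 + 4s + 8 = 0.
The quadratic formula then gives s = -2 ± 2j.

s = -2 + 2j, -2 - 2j, -6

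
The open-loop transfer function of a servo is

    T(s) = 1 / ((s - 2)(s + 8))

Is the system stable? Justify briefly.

The poles can be read from the denominator factors: s = 2, -8.
Since the pole(s) at s = 2 lie in the right half-plane, the system is unstable.

unstable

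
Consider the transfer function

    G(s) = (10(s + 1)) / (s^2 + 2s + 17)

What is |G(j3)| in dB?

|G(j3)|_dB ≈ 10 dB

Substitute s = j3: numerator = 10 + j30, denominator = 8 + j6.
|G(j3)| = |10 + j30| / |8 + j6| = 31.623 / 10 ≈ 3.162.
In decibels: 20·log₁₀(3.162) ≈ 10 dB.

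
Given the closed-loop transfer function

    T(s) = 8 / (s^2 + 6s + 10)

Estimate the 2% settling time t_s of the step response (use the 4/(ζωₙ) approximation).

Comparing s^2 + 6s + 10 to s^2 + 2ζωₙs + ωₙ²: ωₙ = √10 ≈ 3.162 rad/s and ζ = 6/(2·√10) ≈ 0.9487.
ζωₙ = 6/2 = 3, so t_s ≈ 4/(ζωₙ) = 4/3 ≈ 1.333 s.

t_s ≈ 1.333 s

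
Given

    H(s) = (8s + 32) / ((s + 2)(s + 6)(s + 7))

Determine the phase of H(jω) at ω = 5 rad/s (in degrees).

At s = j5: numerator = 32 + j40, denominator = -291 + j215.
∠H = ∠num − ∠den = 51.340° − (143.54°) = -92.20°.

∠H(j5) ≈ -92.20°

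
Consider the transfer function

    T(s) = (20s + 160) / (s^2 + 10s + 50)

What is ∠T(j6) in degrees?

∠T(j6) ≈ -40.00°

At s = j6: numerator = 160 + j120, denominator = 14 + j60.
∠T = ∠num − ∠den = 36.870° − (76.866°) = -40.00°.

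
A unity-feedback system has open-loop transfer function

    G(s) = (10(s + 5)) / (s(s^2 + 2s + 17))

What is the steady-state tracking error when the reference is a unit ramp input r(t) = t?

e_ss = 0.3400

G(s) has one pole at the origin.
This is a Type 1 system. Kv = lim_{s→0} s·G(s) = 50/17.
e_ss = 1/Kv = 1/(50/17) = 17/50 ≈ 0.3400.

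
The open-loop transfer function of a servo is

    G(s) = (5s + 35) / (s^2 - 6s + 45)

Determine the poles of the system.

s = 3 ± 6j

The poles are the roots of the denominator s^2 - 6s + 45 = 0.
Using the quadratic formula: s = (6 ± √(-144))/2 = 3 ± 6j.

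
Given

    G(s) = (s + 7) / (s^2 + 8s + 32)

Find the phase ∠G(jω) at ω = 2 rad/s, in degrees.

At s = j2: numerator = 7 + j2, denominator = 28 + j16.
∠G = ∠num − ∠den = 15.945° − (29.745°) = -13.80°.

∠G(j2) ≈ -13.80°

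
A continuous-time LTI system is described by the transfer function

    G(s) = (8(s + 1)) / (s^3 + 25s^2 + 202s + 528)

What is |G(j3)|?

|G(j3)| ≈ 0.03871

Substitute s = j3: numerator = 8 + j24, denominator = 303 + j579.
|G(j3)| = |8 + j24| / |303 + j579| = 25.298 / 653.49 ≈ 0.03871.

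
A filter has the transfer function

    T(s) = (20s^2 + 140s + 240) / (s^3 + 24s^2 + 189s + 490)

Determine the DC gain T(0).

Set s = 0: T(0) = (240) / (490) = 24/49.

T(0) = 24/49 ≈ 0.4898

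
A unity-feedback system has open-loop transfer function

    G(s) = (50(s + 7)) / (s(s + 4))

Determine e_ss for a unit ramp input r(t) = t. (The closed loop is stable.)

G(s) has one pole at the origin.
This is a Type 1 system. Kv = lim_{s→0} s·G(s) = 350/4 = 175/2.
e_ss = 1/Kv = 1/(175/2) = 2/175 ≈ 0.01143.

e_ss = 0.01143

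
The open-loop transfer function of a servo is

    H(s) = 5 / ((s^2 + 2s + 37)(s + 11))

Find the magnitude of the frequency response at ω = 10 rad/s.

|H(j10)| ≈ 0.005088

Substitute s = j10: numerator = 5, denominator = -893 - j410.
|H(j10)| = |5| / |-893 - j410| = 5 / 982.62 ≈ 0.005088.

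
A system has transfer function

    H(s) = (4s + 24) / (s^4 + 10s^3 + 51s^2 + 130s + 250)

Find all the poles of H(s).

The poles are the roots of the denominator s^4 + 10s^3 + 51s^2 + 130s + 250 = 0.
No real roots exist; factor into two real quadratics: (s^2 + 8s + 25)(s^2 + 2s + 10) = 0.
Each quadratic gives a conjugate pair via the quadratic formula.

s = -4 ± 3j, -1 ± 3j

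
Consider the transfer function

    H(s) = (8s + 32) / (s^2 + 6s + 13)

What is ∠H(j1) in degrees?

At s = j1: numerator = 32 + j8, denominator = 12 + j6.
∠H = ∠num − ∠den = 14.036° − (26.565°) = -12.53°.

∠H(j1) ≈ -12.53°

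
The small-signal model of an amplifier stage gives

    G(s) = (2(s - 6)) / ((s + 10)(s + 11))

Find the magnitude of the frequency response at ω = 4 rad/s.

|G(j4)| ≈ 0.1144

Substitute s = j4: numerator = -12 + j8, denominator = 94 + j84.
|G(j4)| = |-12 + j8| / |94 + j84| = 14.422 / 126.06 ≈ 0.1144.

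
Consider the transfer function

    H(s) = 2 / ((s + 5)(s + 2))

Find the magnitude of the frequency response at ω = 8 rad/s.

Substitute s = j8: numerator = 2, denominator = -54 + j56.
|H(j8)| = |2| / |-54 + j56| = 2 / 77.795 ≈ 0.02571.

|H(j8)| ≈ 0.02571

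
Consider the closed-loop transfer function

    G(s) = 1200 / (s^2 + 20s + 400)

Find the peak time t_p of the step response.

Comparing s^2 + 20s + 400 to s^2 + 2ζωₙs + ωₙ²: ωₙ = 20 rad/s and ζ = 20/(2·20) = 0.5.
ζωₙ = 20/2 = 10, so ω_d = ωₙ√(1−ζ²) = √(ωₙ² − (ζωₙ)²) = √(400 − 10²) = √300 ≈ 17.32 rad/s.
t_p = π/ω_d = π/17.32 ≈ 0.1814 s.

t_p ≈ 0.1814 s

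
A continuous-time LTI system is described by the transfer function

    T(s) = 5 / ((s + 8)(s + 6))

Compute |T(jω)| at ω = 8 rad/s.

|T(j8)| ≈ 0.04419

Substitute s = j8: numerator = 5, denominator = -16 + j112.
|T(j8)| = |5| / |-16 + j112| = 5 / 113.14 ≈ 0.04419.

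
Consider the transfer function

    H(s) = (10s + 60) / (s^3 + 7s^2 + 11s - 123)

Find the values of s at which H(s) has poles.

The poles are the roots of the denominator s^3 + 7s^2 + 11s - 123 = 0.
Trying s = 3: the polynomial evaluates to 0, so (s - 3) is a factor.
Dividing out leaves s^2 + 10s + 41 = 0.
The quadratic formula then gives s = -5 ± 4j.

s = -5 ± 4j, 3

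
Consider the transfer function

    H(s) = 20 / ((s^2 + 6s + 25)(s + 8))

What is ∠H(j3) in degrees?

∠H(j3) ≈ -68.92°

At s = j3: numerator = 20, denominator = 74 + j192.
∠H = ∠num − ∠den = 0° − (68.923°) = -68.92°.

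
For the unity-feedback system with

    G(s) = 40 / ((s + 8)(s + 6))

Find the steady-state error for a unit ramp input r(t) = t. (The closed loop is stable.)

e_ss = ∞

G(s) has no poles at the origin.
This is a Type 0 system; Kv = lim_{s→0} s·G(s) = 0, so the steady-state error for a ramp input is infinite.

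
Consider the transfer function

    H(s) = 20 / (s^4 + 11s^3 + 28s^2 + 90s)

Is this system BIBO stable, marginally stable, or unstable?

The denominator s^4 + 11s^3 + 28s^2 + 90s factors as s(s^2 + 2s + 10)(s + 9), giving poles at s = 0, -1 + 3j, -1 - 3j, -9.
Since the simple pole(s) at s = 0 lie on the jω-axis with none in the right half-plane, the system is marginally stable.

marginally stable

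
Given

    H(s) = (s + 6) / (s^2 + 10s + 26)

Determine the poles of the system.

The poles are the roots of the denominator s^2 + 10s + 26 = 0.
Using the quadratic formula: s = (-10 ± √(-4))/2 = -5 ± 1j.

s = -5 + j, -5 - j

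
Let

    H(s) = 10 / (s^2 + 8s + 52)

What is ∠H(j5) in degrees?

∠H(j5) ≈ -55.98°

At s = j5: numerator = 10, denominator = 27 + j40.
∠H = ∠num − ∠den = 0° − (55.981°) = -55.98°.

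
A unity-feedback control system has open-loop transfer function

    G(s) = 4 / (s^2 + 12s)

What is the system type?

Type 1

Factor s from the denominator: s^2 + 12s = s·(s + 12).
There is 1 pole at the origin, so the system is Type 1.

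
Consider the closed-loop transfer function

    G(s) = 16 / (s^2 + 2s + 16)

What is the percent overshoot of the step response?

%OS ≈ 44.4%

Comparing s^2 + 2s + 16 to s^2 + 2ζωₙs + ωₙ²: ωₙ = 4 rad/s and ζ = 2/(2·4) = 0.25.
%OS = 100·exp(−πζ/√(1−ζ²)) = 100·exp(−π·0.25/√(1−0.25²)) ≈ 44.4%.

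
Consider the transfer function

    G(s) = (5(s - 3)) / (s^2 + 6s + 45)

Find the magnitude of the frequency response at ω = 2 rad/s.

Substitute s = j2: numerator = -15 + j10, denominator = 41 + j12.
|G(j2)| = |-15 + j10| / |41 + j12| = 18.028 / 42.720 ≈ 0.4220.

|G(j2)| ≈ 0.4220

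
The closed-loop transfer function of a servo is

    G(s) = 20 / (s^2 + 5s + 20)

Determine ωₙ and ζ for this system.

Compare the denominator to the standard form s^2 + 2ζωₙs + ωₙ².
ωₙ² = 20, so ωₙ = √20 ≈ 4.472 rad/s.
2ζωₙ = 5, so ζ = 5/(2·√20) ≈ 0.5590.
With ζ = 0.5590 the response is underdamped.

ωₙ ≈ 4.472 rad/s, ζ ≈ 0.5590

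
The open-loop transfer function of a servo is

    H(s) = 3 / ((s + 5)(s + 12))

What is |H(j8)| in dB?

Substitute s = j8: numerator = 3, denominator = -4 + j136.
|H(j8)| = |3| / |-4 + j136| = 3 / 136.06 ≈ 0.02205.
In decibels: 20·log₁₀(0.02205) ≈ -33.1 dB.

|H(j8)|_dB ≈ -33.1 dB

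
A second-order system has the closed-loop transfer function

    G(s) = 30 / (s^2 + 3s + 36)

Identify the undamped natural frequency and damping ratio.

Compare the denominator to the standard form s^2 + 2ζωₙs + ωₙ².
ωₙ² = 36, so ωₙ = 6 rad/s.
2ζωₙ = 3, so ζ = 3/(2·6) = 0.25.

ωₙ = 6 rad/s, ζ = 0.25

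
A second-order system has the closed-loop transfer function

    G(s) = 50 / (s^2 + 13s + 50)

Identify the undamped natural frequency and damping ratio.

ωₙ ≈ 7.071 rad/s, ζ ≈ 0.9192

Compare the denominator to the standard form s^2 + 2ζωₙs + ωₙ².
ωₙ² = 50, so ωₙ = √50 ≈ 7.071 rad/s.
2ζωₙ = 13, so ζ = 13/(2·√50) ≈ 0.9192.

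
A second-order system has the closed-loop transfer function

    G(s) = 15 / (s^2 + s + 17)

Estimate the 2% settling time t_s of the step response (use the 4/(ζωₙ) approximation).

Comparing s^2 + s + 17 to s^2 + 2ζωₙs + ωₙ²: ωₙ = √17 ≈ 4.123 rad/s and ζ = 1/(2·√17) ≈ 0.1213.
ζωₙ = 1/2 = 0.5, so t_s ≈ 4/(ζωₙ) = 4/0.5 = 8 s.

t_s ≈ 8 s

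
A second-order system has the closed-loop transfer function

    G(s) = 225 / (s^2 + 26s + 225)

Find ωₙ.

ωₙ = 15 rad/s

Compare the denominator to the standard form s^2 + 2ζωₙs + ωₙ².
ωₙ² = 225, so ωₙ = 15 rad/s.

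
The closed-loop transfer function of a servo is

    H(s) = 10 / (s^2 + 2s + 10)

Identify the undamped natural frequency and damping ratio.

Compare the denominator to the standard form s^2 + 2ζωₙs + ωₙ².
ωₙ² = 10, so ωₙ = √10 ≈ 3.162 rad/s.
2ζωₙ = 2, so ζ = 2/(2·√10) ≈ 0.3162.

ωₙ ≈ 3.162 rad/s, ζ ≈ 0.3162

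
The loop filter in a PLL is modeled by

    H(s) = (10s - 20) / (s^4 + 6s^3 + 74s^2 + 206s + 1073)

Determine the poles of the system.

s = -2 + 5j, -2 - 5j, -1 + 6j, -1 - 6j

The poles are the roots of the denominator s^4 + 6s^3 + 74s^2 + 206s + 1073 = 0.
No real roots exist; factor into two real quadratics: (s^2 + 4s + 29)(s^2 + 2s + 37) = 0.
Each quadratic gives a conjugate pair via the quadratic formula.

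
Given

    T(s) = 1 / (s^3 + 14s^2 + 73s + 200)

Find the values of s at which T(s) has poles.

s = -3 + 4j, -3 - 4j, -8

The poles are the roots of the denominator s^3 + 14s^2 + 73s + 200 = 0.
Trying s = -8: the polynomial evaluates to 0, so (s + 8) is a factor.
Dividing out leaves s^2 + 6s + 25 = 0.
The quadratic formula then gives s = -3 ± 4j.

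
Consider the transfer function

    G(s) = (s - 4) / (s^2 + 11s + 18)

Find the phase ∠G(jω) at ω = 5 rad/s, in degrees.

At s = j5: numerator = -4 + j5, denominator = -7 + j55.
∠G = ∠num − ∠den = 128.66° − (97.253°) = 31.41°.

∠G(j5) ≈ 31.41°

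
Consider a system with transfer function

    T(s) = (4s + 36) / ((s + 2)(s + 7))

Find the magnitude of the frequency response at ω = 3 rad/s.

|T(j3)| ≈ 1.382

Substitute s = j3: numerator = 36 + j12, denominator = 5 + j27.
|T(j3)| = |36 + j12| / |5 + j27| = 37.947 / 27.459 ≈ 1.382.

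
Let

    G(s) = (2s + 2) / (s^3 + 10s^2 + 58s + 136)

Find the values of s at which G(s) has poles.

s = -3 + 5j, -3 - 5j, -4

The poles are the roots of the denominator s^3 + 10s^2 + 58s + 136 = 0.
Trying s = -4: the polynomial evaluates to 0, so (s + 4) is a factor.
Dividing out leaves s^2 + 6s + 34 = 0.
The quadratic formula then gives s = -3 ± 5j.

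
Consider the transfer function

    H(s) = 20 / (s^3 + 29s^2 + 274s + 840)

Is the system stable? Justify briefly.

The denominator s^3 + 29s^2 + 274s + 840 factors as (s + 7)(s + 10)(s + 12), giving poles at s = -7, -10, -12.
Since all poles lie strictly in the left half-plane, the system is stable.

stable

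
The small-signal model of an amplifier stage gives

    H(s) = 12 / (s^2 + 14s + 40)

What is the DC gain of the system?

Set s = 0: H(0) = (12) / (40) = 3/10.

H(0) = 3/10 ≈ 0.3000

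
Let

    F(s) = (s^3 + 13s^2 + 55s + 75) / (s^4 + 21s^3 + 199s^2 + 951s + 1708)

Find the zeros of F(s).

s = -5, -5, -3

Set the numerator to zero: s^3 + 13s^2 + 55s + 75 = 0.
Factoring: (s + 5)^2(s + 3) = 0.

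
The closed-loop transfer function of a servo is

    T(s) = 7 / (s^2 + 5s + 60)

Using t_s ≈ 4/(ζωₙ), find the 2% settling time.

Comparing s^2 + 5s + 60 to s^2 + 2ζωₙs + ωₙ²: ωₙ = √60 ≈ 7.746 rad/s and ζ = 5/(2·√60) ≈ 0.3227.
ζωₙ = 5/2 = 2.5, so t_s ≈ 4/(ζωₙ) = 4/2.5 = 1.600 s.

t_s ≈ 1.600 s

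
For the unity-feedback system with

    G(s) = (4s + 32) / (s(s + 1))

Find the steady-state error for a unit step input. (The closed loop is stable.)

e_ss = 0

G(s) has one pole at the origin.
This is a Type 1 system; for a step input the steady-state error is zero.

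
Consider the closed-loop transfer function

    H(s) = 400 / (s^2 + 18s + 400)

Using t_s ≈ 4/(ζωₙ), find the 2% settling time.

t_s ≈ 0.4444 s

Comparing s^2 + 18s + 400 to s^2 + 2ζωₙs + ωₙ²: ωₙ = 20 rad/s and ζ = 18/(2·20) = 0.45.
ζωₙ = 18/2 = 9, so t_s ≈ 4/(ζωₙ) = 4/9 ≈ 0.4444 s.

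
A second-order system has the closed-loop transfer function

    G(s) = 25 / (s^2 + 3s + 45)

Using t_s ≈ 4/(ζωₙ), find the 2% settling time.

t_s ≈ 2.667 s

Comparing s^2 + 3s + 45 to s^2 + 2ζωₙs + ωₙ²: ωₙ = √45 ≈ 6.708 rad/s and ζ = 3/(2·√45) ≈ 0.2236.
ζωₙ = 3/2 = 1.5, so t_s ≈ 4/(ζωₙ) = 4/1.5 ≈ 2.667 s.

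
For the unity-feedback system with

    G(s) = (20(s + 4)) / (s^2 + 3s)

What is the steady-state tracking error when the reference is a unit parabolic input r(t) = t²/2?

e_ss = ∞

G(s) has one pole at the origin.
This is a Type 1 system; Ka = lim_{s→0} s^2·G(s) = 0, so the steady-state error for a parabola input is infinite.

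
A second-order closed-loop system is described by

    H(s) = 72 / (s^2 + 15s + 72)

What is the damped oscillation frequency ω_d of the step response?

Comparing s^2 + 15s + 72 to s^2 + 2ζωₙs + ωₙ²: ωₙ = √72 ≈ 8.485 rad/s and ζ = 15/(2·√72) ≈ 0.8839.
ζωₙ = 15/2 = 7.5, so ω_d = ωₙ√(1−ζ²) = √(ωₙ² − (ζωₙ)²) = √(72 − 7.5²) = √15.75 ≈ 3.969 rad/s.

ω_d ≈ 3.969 rad/s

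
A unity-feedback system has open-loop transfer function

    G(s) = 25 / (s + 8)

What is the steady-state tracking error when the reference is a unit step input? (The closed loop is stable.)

G(s) has no poles at the origin.
This is a Type 0 system. Kp = lim_{s→0} G(s) = 25/8.
e_ss = 1/(1 + Kp) = 1/(1 + 25/8) = 8/33 ≈ 0.2424.

e_ss = 0.2424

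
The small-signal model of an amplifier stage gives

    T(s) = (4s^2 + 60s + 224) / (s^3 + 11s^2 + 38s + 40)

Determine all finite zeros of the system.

s = -7, -8

Set the numerator to zero: 4s^2 + 60s + 224 = 0, i.e. 4·(s^2 + 15s + 56) = 0.
Factoring: (s + 7)(s + 8) = 0.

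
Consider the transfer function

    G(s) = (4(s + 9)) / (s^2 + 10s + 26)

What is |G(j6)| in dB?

Substitute s = j6: numerator = 36 + j24, denominator = -10 + j60.
|G(j6)| = |36 + j24| / |-10 + j60| = 43.267 / 60.828 ≈ 0.7113.
In decibels: 20·log₁₀(0.7113) ≈ -2.96 dB.

|G(j6)|_dB ≈ -2.96 dB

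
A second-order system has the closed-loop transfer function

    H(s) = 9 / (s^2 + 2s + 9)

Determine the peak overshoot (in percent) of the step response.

%OS ≈ 32.9%

Comparing s^2 + 2s + 9 to s^2 + 2ζωₙs + ωₙ²: ωₙ = 3 rad/s and ζ = 2/(2·3) ≈ 0.3333.
%OS = 100·exp(−πζ/√(1−ζ²)) = 100·exp(−π·0.3333/√(1−0.3333²)) ≈ 32.9%.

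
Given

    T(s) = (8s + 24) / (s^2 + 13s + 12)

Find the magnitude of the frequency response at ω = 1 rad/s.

|T(j1)| ≈ 1.486

Substitute s = j1: numerator = 24 + j8, denominator = 11 + j13.
|T(j1)| = |24 + j8| / |11 + j13| = 25.298 / 17.029 ≈ 1.486.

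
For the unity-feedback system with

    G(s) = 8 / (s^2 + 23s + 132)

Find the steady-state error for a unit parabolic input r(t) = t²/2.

G(s) has no poles at the origin.
This is a Type 0 system; Ka = lim_{s→0} s^2·G(s) = 0, so the steady-state error for a parabola input is infinite.

e_ss = ∞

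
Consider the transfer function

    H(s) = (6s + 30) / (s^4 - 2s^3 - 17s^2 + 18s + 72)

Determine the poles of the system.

The poles are the roots of the denominator s^4 - 2s^3 - 17s^2 + 18s + 72 = 0.
Trying s = -3: the polynomial evaluates to 0, so (s + 3) is a factor.
Dividing out leaves s^3 - 5s^2 - 2s + 24 = 0.
This factors further as (s + 2)(s - 4)(s - 3) = 0.

s = -3, -2, 4, 3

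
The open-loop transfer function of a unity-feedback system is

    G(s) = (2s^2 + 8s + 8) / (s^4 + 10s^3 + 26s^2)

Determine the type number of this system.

Factor s from the denominator: s^4 + 10s^3 + 26s^2 = s^2·(s^2 + 10s + 26).
There are 2 poles at the origin, so the system is Type 2.

Type 2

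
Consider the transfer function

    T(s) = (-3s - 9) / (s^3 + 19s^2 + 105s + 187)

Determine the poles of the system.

s = -4 ± j, -11

The poles are the roots of the denominator s^3 + 19s^2 + 105s + 187 = 0.
Trying s = -11: the polynomial evaluates to 0, so (s + 11) is a factor.
Dividing out leaves s^2 + 8s + 17 = 0.
The quadratic formula then gives s = -4 ± 1j.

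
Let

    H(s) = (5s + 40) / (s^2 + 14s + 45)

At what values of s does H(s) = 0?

Set the numerator to zero: 5s + 40 = 0, i.e. 5·(s + 8) = 0.
So s = -8.

s = -8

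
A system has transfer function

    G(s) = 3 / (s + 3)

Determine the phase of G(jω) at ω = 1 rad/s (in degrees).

At s = j1: numerator = 3, denominator = 3 + j1.
∠G = ∠num − ∠den = 0° − (18.435°) = -18.43°.

∠G(j1) ≈ -18.43°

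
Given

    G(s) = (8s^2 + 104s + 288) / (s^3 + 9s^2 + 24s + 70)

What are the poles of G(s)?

The poles are the roots of the denominator s^3 + 9s^2 + 24s + 70 = 0.
Trying s = -7: the polynomial evaluates to 0, so (s + 7) is a factor.
Dividing out leaves s^2 + 2s + 10 = 0.
The quadratic formula then gives s = -1 ± 3j.

s = -1 ± 3j, -7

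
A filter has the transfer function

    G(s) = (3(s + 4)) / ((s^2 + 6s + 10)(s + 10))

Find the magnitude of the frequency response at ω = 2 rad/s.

Substitute s = j2: numerator = 12 + j6, denominator = 36 + j132.
|G(j2)| = |12 + j6| / |36 + j132| = 13.416 / 136.82 ≈ 0.09806.

|G(j2)| ≈ 0.09806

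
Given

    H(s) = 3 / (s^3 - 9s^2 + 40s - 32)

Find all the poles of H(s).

The poles are the roots of the denominator s^3 - 9s^2 + 40s - 32 = 0.
Trying s = 1: the polynomial evaluates to 0, so (s - 1) is a factor.
Dividing out leaves s^2 - 8s + 32 = 0.
The quadratic formula then gives s = 4 ± 4j.

s = 4 ± 4j, 1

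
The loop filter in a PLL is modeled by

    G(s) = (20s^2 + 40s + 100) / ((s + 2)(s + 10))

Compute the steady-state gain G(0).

Set s = 0: G(0) = (100) / (20) = 5.

G(0) = 5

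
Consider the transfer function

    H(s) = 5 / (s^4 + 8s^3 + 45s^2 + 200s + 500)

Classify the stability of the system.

marginally stable

The denominator s^4 + 8s^3 + 45s^2 + 200s + 500 factors as (s^2 + 25)(s^2 + 8s + 20), giving poles at s = 5j, -5j, -4 + 2j, -4 - 2j.
Since the simple pole(s) at s = 5j, -5j lie on the jω-axis with none in the right half-plane, the system is marginally stable.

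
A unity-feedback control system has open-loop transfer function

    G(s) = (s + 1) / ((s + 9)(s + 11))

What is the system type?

The denominator has no factor of s at the origin — no free integrator — so this is a Type 0 system.

Type 0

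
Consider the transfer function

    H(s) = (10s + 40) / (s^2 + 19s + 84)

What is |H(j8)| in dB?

|H(j8)|_dB ≈ -4.68 dB

Substitute s = j8: numerator = 40 + j80, denominator = 20 + j152.
|H(j8)| = |40 + j80| / |20 + j152| = 89.443 / 153.31 ≈ 0.5834.
In decibels: 20·log₁₀(0.5834) ≈ -4.68 dB.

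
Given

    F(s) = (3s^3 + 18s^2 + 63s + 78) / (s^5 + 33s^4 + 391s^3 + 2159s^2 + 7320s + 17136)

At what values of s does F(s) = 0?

Set the numerator to zero: 3s^3 + 18s^2 + 63s + 78 = 0, i.e. 3·(s^3 + 6s^2 + 21s + 26) = 0.
Factoring: (s^2 + 4s + 13)(s + 2) = 0.

s = -2 ± 3j, -2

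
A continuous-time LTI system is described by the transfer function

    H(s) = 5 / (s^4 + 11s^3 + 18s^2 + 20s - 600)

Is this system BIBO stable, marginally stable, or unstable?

The denominator s^4 + 11s^3 + 18s^2 + 20s - 600 factors as (s^2 + 4s + 20)(s - 3)(s + 10), giving poles at s = -2 ± 4j, 3, -10.
Since the pole(s) at s = 3 lie in the right half-plane, the system is unstable.

unstable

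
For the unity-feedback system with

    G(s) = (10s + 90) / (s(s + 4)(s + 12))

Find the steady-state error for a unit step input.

G(s) has one pole at the origin.
This is a Type 1 system; for a step input the steady-state error is zero.

e_ss = 0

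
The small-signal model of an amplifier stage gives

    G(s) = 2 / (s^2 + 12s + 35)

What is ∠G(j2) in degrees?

At s = j2: numerator = 2, denominator = 31 + j24.
∠G = ∠num − ∠den = 0° − (37.747°) = -37.75°.

∠G(j2) ≈ -37.75°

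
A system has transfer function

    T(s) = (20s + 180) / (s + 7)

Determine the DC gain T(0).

T(0) = 180/7 ≈ 25.71

Set s = 0: T(0) = (180) / (7) = 180/7.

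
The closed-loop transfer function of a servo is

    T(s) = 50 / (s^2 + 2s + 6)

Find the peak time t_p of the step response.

Comparing s^2 + 2s + 6 to s^2 + 2ζωₙs + ωₙ²: ωₙ = √6 ≈ 2.449 rad/s and ζ = 2/(2·√6) ≈ 0.4082.
ζωₙ = 2/2 = 1, so ω_d = ωₙ√(1−ζ²) = √(ωₙ² − (ζωₙ)²) = √(6 − 1²) = √5 ≈ 2.236 rad/s.
t_p = π/ω_d = π/2.236 ≈ 1.405 s.

t_p ≈ 1.405 s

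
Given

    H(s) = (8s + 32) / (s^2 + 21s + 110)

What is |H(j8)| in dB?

Substitute s = j8: numerator = 32 + j64, denominator = 46 + j168.
|H(j8)| = |32 + j64| / |46 + j168| = 71.554 / 174.18 ≈ 0.4108.
In decibels: 20·log₁₀(0.4108) ≈ -7.73 dB.

|H(j8)|_dB ≈ -7.73 dB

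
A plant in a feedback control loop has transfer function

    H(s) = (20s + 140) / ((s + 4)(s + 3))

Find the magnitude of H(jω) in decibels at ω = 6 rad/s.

|H(j6)|_dB ≈ 11.6 dB

Substitute s = j6: numerator = 140 + j120, denominator = -24 + j42.
|H(j6)| = |140 + j120| / |-24 + j42| = 184.39 / 48.374 ≈ 3.812.
In decibels: 20·log₁₀(3.812) ≈ 11.6 dB.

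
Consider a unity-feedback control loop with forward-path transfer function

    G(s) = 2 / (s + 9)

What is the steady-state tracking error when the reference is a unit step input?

G(s) has no poles at the origin.
This is a Type 0 system. Kp = lim_{s→0} G(s) = 2/9.
e_ss = 1/(1 + Kp) = 1/(1 + 2/9) = 9/11 ≈ 0.8182.

e_ss = 0.8182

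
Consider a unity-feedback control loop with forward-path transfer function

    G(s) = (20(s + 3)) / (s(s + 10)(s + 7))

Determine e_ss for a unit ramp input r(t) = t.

G(s) has one pole at the origin.
This is a Type 1 system. Kv = lim_{s→0} s·G(s) = 60/70 = 6/7.
e_ss = 1/Kv = 1/(6/7) = 7/6 ≈ 1.167.

e_ss = 1.167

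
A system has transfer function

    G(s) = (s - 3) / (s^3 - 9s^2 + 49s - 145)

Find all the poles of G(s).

The poles are the roots of the denominator s^3 - 9s^2 + 49s - 145 = 0.
Trying s = 5: the polynomial evaluates to 0, so (s - 5) is a factor.
Dividing out leaves s^2 - 4s + 29 = 0.
The quadratic formula then gives s = 2 ± 5j.

s = 2 + 5j, 2 - 5j, 5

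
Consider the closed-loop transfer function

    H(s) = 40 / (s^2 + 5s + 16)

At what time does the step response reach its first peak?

Comparing s^2 + 5s + 16 to s^2 + 2ζωₙs + ωₙ²: ωₙ = 4 rad/s and ζ = 5/(2·4) = 0.625.
ζωₙ = 5/2 = 2.5, so ω_d = ωₙ√(1−ζ²) = √(ωₙ² − (ζωₙ)²) = √(16 − 2.5²) = √9.75 ≈ 3.122 rad/s.
t_p = π/ω_d = π/3.122 ≈ 1.006 s.

t_p ≈ 1.006 s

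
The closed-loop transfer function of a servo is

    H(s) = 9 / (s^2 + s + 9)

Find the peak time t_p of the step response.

t_p ≈ 1.062 s

Comparing s^2 + s + 9 to s^2 + 2ζωₙs + ωₙ²: ωₙ = 3 rad/s and ζ = 1/(2·3) ≈ 0.1667.
ζωₙ = 1/2 = 0.5, so ω_d = ωₙ√(1−ζ²) = √(ωₙ² − (ζωₙ)²) = √(9 − 0.5²) = √8.75 ≈ 2.958 rad/s.
t_p = π/ω_d = π/2.958 ≈ 1.062 s.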